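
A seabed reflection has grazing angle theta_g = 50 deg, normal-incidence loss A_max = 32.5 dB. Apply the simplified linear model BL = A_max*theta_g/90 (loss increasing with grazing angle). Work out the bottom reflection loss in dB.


BL = A_max * theta_g / 90 = 32.5 * 50 / 90 = 18.06

18.06 dB


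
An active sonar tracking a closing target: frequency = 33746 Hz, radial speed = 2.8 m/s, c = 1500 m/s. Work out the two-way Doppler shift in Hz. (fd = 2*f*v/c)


fd = 2*f*v/c = 2 * 33746 * 2.8 / 1500 = 125.99

125.99 Hz


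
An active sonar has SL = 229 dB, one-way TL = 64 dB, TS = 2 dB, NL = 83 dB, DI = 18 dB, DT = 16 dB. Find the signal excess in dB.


22 dB


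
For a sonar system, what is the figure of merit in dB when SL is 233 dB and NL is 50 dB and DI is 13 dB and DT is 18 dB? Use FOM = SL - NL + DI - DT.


FOM = SL - NL + DI - DT = 233 - 50 + 13 - 18 = 178

178 dB


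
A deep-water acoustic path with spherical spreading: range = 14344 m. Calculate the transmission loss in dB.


83.13 dB


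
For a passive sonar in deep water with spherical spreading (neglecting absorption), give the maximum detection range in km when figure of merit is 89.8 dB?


30.9 km


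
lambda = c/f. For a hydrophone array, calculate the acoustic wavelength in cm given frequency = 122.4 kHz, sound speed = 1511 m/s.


1.23 cm


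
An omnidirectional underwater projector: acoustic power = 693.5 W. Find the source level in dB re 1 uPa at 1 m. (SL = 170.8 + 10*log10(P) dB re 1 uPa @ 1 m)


SL = 170.8 + 10*log10(693.5) = 170.8 + 28.41 = 199.21

199.21 dB


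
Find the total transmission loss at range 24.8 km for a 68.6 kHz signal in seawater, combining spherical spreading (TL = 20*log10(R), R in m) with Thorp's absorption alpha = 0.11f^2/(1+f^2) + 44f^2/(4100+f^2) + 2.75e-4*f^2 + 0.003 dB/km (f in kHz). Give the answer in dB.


Step 1 (Thorp): alpha = 0.11*4705.96/(1+4705.96) + 44*4705.96/(4100+4705.96) + 2.75e-4*4705.96 + 0.003 = 24.921 dB/km
Step 2: TL_spread = 20*log10(24800) = 87.89 dB
Step 3: TL_abs = alpha*R = 24.921 * 24.8 = 618.04 dB
Step 4: TL_total = 87.89 + 618.04 = 705.93

705.93 dB


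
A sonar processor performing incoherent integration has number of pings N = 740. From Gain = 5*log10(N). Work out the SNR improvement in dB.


Gain = 5*log10(740) = 14.35

14.35 dB


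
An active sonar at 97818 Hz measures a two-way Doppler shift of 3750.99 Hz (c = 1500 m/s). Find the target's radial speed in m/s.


From fd = 2*f*v/c, v = c*fd/(2*f) = 1500 * 3750.99 / (2*97818) = 28.76

28.76 m/s


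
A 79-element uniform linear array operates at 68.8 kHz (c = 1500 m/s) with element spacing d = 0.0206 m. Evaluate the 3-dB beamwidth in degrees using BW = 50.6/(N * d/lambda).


Step 1: lambda = 1500/68800 = 0.0218 m
Step 2: d/lambda = 0.0206/0.0218 = 0.945
Step 3: BW = 50.6/(N * d/lambda) = 50.6/(79 * 0.945) = 0.68

0.68 deg


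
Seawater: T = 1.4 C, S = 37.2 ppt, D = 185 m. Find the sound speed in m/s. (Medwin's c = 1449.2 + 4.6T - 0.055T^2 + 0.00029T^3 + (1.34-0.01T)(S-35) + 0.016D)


c = 1449.2 + 4.6*1.4 - 0.055*1.4^2 + 0.00029*1.4^3 + (1.34 - 0.01*1.4)*(37.2 - 35) + 0.016*185 = 1461.41

1461.41 m/s


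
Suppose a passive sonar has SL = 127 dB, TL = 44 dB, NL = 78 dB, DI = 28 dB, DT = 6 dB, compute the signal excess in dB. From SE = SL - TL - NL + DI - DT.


27 dB


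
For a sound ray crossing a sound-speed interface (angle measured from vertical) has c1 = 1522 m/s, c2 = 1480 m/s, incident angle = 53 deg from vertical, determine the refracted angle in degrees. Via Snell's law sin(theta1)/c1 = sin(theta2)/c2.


sin(theta2) = (c2/c1)*sin(theta1) = (1480/1522)*sin(53 deg) = 0.7766
theta2 = arcsin(0.7766) = 50.95

50.95 deg


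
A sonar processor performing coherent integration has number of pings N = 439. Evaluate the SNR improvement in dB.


Gain = 10*log10(439) = 26.42

26.42 dB


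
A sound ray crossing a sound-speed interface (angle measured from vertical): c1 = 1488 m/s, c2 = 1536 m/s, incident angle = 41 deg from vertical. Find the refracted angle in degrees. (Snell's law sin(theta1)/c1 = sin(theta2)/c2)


42.63 deg


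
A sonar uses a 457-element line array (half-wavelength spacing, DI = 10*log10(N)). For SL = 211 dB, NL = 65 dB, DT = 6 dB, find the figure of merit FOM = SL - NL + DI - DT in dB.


Step 1: DI = 10*log10(457) = 26.6 dB
Step 2: FOM = SL - NL + DI - DT = 211 - 65 + 26.6 - 6 = 166.6

166.6 dB


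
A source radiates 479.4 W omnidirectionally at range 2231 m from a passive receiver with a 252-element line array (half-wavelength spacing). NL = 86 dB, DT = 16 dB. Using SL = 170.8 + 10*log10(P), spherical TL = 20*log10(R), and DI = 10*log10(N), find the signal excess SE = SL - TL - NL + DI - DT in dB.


Step 1: SL = 170.8 + 10*log10(479.4) = 197.61 dB
Step 2: TL = 20*log10(2231) = 66.97 dB
Step 3: DI = 10*log10(252) = 24.01 dB
Step 4: SE = SL - TL - NL + DI - DT = 197.61 - 66.97 - 86 + 24.01 - 16 = 52.65

52.65 dB


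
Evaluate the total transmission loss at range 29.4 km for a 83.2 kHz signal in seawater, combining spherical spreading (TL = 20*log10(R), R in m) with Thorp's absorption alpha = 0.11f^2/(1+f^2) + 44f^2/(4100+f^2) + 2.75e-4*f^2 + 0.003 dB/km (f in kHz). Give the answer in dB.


Step 1 (Thorp): alpha = 0.11*6922.24/(1+6922.24) + 44*6922.24/(4100+6922.24) + 2.75e-4*6922.24 + 0.003 = 29.6497 dB/km
Step 2: TL_spread = 20*log10(29400) = 89.37 dB
Step 3: TL_abs = alpha*R = 29.6497 * 29.4 = 871.7 dB
Step 4: TL_total = 89.37 + 871.7 = 961.07

961.07 dB


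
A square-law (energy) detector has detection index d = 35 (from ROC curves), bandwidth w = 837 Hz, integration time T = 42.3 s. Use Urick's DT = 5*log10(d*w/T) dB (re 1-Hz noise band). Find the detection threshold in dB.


DT = 5*log10(d*w/T) = 5*log10(35 * 837 / 42.3) = 5*log10(692.55) = 14.2

14.2 dB


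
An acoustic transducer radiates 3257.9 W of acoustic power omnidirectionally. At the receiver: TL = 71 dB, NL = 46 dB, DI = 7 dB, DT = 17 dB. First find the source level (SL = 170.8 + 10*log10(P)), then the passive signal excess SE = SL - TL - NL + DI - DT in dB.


Step 1: SL = 170.8 + 10*log10(3257.9) = 205.93 dB
Step 2: SE = SL - TL - NL + DI - DT = 205.93 - 71 - 46 + 7 - 17 = 78.93

78.93 dB


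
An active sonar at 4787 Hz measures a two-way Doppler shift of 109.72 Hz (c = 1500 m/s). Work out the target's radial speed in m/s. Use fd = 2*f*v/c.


From fd = 2*f*v/c, v = c*fd/(2*f) = 1500 * 109.72 / (2*4787) = 17.19

17.19 m/s


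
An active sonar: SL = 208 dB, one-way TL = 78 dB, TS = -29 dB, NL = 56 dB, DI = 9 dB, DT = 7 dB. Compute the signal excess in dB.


-31 dB


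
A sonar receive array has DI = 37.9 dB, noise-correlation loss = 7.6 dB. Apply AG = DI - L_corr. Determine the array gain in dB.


AG = DI - L_corr = 37.9 - 7.6 = 30.3

30.3 dB


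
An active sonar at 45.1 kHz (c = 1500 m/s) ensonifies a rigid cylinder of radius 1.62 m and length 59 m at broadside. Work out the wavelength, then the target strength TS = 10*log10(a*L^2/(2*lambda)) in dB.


Step 1: lambda = c/f = 1500/45100 = 0.03326 m
Step 2: TS = 10*log10(a*L^2/(2*lambda)) = 10*log10(1.62*59^2/(2*0.03326)) = 49.28

49.28 dB


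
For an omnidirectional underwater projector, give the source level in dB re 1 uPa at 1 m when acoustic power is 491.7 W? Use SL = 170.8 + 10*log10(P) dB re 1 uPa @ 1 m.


SL = 170.8 + 10*log10(491.7) = 170.8 + 26.92 = 197.72

197.72 dB


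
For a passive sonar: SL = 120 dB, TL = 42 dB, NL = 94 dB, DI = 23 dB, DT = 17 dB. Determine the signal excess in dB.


SE = SL - TL - NL + DI - DT = 120 - 42 - 94 + 23 - 17 = -10

-10 dB


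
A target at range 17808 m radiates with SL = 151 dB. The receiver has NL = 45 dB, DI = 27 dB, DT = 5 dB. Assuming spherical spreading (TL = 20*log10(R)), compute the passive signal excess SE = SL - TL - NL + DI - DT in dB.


Step 1: TL = 20*log10(17808) = 85.01 dB
Step 2: SE = 151 - 85.01 - 45 + 27 - 5 = 42.99

42.99 dB


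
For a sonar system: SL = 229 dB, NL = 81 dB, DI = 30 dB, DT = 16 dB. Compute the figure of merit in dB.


FOM = SL - NL + DI - DT = 229 - 81 + 30 - 16 = 162

162 dB


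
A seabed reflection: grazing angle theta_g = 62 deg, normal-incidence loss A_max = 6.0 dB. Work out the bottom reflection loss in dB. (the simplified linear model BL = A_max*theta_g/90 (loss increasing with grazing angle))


BL = A_max * theta_g / 90 = 6.0 * 62 / 90 = 4.13

4.13 dB


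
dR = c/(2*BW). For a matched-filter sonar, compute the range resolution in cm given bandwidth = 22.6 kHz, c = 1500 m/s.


dR = c/(2*BW) = 1500 / (2 * 22.6e3) = 0.0332 m = 3.32 cm

3.32 cm


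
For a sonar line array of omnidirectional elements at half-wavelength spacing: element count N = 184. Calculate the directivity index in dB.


DI = 10*log10(184) = 22.65

22.65 dB


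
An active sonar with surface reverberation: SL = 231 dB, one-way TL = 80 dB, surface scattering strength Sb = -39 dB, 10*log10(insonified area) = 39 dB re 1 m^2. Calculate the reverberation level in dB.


71 dB


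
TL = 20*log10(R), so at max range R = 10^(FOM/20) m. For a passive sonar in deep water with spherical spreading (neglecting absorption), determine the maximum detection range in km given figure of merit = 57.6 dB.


0.76 km


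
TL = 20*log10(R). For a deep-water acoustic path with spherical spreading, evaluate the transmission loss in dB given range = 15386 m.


TL = 20*log10(15386) = 83.74

83.74 dB


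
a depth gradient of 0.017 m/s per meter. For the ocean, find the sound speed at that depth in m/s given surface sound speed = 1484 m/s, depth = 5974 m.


1585.558 m/s


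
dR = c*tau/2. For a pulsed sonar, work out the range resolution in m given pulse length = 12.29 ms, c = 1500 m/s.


dR = c*tau/2 = 1500 * 12.29e-3 / 2 = 9.2175

9.2175 m


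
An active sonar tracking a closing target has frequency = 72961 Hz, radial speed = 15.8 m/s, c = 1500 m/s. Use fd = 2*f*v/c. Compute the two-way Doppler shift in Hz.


fd = 2*f*v/c = 2 * 72961 * 15.8 / 1500 = 1537.05

1537.05 Hz


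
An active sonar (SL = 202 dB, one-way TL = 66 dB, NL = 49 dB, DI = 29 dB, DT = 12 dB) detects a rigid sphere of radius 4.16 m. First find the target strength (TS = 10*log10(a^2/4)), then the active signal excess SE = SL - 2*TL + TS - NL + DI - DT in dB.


Step 1: TS = 10*log10(4.16^2/4) = 6.36 dB
Step 2: SE = SL - 2*TL + TS - NL + DI - DT = 202 - 2*66 + (6.36) - 49 + 29 - 12 = 44.36

44.36 dB


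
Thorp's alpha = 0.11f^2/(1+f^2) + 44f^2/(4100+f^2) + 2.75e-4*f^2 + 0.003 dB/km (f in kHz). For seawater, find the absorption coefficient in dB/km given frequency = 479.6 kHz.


f^2 = 230016.16
alpha = 0.11*230016.16/(1+230016.16) + 44*230016.16/(4100+230016.16) + 2.75e-4*230016.16 + 0.003 = 106.597

106.597 dB/km


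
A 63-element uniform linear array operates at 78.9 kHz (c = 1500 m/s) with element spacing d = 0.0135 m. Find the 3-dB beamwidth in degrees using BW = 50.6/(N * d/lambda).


Step 1: lambda = 1500/78900 = 0.01901 m
Step 2: d/lambda = 0.0135/0.01901 = 0.7102
Step 3: BW = 50.6/(N * d/lambda) = 50.6/(63 * 0.7102) = 1.13

1.13 deg


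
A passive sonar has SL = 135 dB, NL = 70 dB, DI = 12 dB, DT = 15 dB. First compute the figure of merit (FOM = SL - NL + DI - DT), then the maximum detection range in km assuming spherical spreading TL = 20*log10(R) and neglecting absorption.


Step 1: FOM = SL - NL + DI - DT = 135 - 70 + 12 - 15 = 62 dB
Step 2: at max range FOM = TL = 20*log10(R), so R = 10^(62/20) = 1258.93 m = 1.26 km

1.26 km


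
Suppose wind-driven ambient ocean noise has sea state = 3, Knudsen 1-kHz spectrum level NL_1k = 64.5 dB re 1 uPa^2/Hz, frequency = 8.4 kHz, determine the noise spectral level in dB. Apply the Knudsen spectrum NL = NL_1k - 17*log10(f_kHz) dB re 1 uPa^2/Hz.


NL = NL_1k - 17*log10(f_kHz) = 64.5 - 17*log10(8.4) = 64.5 - (15.71) = 48.79

48.79 dB


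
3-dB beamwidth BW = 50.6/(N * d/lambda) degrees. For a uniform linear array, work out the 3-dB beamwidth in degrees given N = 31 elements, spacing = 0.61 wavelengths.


2.68 deg


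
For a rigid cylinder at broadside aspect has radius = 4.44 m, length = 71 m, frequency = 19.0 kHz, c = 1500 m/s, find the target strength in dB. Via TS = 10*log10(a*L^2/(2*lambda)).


lambda = 1500/19000 = 0.07895 m
TS = 10*log10(4.44*71^2/(2*0.07895)) = 51.52

51.52 dB


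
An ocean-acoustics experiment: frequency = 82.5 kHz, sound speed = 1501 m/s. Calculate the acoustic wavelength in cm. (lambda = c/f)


1.82 cm


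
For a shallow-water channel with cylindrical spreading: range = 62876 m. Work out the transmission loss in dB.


47.98 dB


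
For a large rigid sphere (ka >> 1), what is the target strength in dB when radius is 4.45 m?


TS = 10*log10(4.45^2 / 4) = 10*log10(4.950625) = 6.95

6.95 dB


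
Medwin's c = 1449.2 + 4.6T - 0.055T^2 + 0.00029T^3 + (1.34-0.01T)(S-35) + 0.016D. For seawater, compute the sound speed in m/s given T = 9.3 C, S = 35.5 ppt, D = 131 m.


c = 1449.2 + 4.6*9.3 - 0.055*9.3^2 + 0.00029*9.3^3 + (1.34 - 0.01*9.3)*(35.5 - 35) + 0.016*131 = 1490.18

1490.18 m/s


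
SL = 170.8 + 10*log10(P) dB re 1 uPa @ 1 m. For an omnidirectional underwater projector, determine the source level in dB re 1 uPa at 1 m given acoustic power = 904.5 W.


200.36 dB


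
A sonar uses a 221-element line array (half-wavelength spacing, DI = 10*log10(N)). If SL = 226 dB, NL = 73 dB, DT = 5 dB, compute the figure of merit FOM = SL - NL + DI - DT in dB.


Step 1: DI = 10*log10(221) = 23.44 dB
Step 2: FOM = SL - NL + DI - DT = 226 - 73 + 23.44 - 5 = 171.44

171.44 dB


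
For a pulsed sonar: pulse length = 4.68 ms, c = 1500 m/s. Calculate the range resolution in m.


dR = c*tau/2 = 1500 * 4.68e-3 / 2 = 3.51

3.51 m


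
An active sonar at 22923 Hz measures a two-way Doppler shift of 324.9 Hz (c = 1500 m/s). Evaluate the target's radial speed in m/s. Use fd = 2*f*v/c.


From fd = 2*f*v/c, v = c*fd/(2*f) = 1500 * 324.9 / (2*22923) = 10.63

10.63 m/s


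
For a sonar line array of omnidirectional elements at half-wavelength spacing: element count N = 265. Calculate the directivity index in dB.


DI = 10*log10(265) = 24.23

24.23 dB


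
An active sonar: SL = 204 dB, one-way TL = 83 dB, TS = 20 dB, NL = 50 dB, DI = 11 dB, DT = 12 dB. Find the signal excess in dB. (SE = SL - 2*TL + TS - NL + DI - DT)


7 dB


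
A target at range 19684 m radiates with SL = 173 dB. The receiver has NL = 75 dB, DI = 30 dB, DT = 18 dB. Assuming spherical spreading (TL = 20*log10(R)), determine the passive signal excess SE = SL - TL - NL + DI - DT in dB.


Step 1: TL = 20*log10(19684) = 85.88 dB
Step 2: SE = 173 - 85.88 - 75 + 30 - 18 = 24.12

24.12 dB


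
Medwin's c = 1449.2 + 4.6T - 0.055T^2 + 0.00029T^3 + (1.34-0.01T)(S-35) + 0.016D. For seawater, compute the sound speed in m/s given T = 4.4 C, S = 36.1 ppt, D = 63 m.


c = 1449.2 + 4.6*4.4 - 0.055*4.4^2 + 0.00029*4.4^3 + (1.34 - 0.01*4.4)*(36.1 - 35) + 0.016*63 = 1470.83

1470.83 m/s


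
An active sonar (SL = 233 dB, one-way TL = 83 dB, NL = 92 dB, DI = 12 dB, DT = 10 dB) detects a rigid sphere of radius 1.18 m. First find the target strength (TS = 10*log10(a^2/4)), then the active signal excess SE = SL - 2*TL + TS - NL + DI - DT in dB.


Step 1: TS = 10*log10(1.18^2/4) = -4.58 dB
Step 2: SE = SL - 2*TL + TS - NL + DI - DT = 233 - 2*83 + (-4.58) - 92 + 12 - 10 = -27.58

-27.58 dB


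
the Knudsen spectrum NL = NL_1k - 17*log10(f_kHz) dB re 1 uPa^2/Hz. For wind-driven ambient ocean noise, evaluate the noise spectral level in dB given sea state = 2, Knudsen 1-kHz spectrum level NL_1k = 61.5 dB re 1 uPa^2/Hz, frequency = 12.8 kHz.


NL = NL_1k - 17*log10(f_kHz) = 61.5 - 17*log10(12.8) = 61.5 - (18.82) = 42.68

42.68 dB


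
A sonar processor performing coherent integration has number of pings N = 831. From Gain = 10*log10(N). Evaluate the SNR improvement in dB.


Gain = 10*log10(831) = 29.2

29.2 dB


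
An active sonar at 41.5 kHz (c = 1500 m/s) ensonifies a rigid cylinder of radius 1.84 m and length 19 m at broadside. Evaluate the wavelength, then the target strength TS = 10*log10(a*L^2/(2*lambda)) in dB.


Step 1: lambda = c/f = 1500/41500 = 0.03614 m
Step 2: TS = 10*log10(a*L^2/(2*lambda)) = 10*log10(1.84*19^2/(2*0.03614)) = 39.63

39.63 dB


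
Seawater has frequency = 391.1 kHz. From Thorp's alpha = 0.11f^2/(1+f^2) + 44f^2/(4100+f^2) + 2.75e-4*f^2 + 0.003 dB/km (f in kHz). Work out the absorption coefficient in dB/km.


f^2 = 152959.21
alpha = 0.11*152959.21/(1+152959.21) + 44*152959.21/(4100+152959.21) + 2.75e-4*152959.21 + 0.003 = 85.028

85.028 dB/km


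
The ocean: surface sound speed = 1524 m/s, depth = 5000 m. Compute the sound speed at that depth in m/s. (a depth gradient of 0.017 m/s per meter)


c = 1524 + 0.017 * 5000 = 1609.0

1609.0 m/s


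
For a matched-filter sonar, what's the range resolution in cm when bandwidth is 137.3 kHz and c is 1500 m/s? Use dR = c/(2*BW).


dR = c/(2*BW) = 1500 / (2 * 137.3e3) = 0.0055 m = 0.55 cm

0.55 cm


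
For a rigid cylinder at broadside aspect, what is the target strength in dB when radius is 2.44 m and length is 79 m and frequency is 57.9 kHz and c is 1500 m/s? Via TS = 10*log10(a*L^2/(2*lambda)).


54.68 dB


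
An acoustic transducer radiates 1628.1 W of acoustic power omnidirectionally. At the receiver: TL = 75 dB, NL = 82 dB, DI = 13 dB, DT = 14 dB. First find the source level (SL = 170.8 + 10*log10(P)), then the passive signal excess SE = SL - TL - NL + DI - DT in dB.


Step 1: SL = 170.8 + 10*log10(1628.1) = 202.92 dB
Step 2: SE = SL - TL - NL + DI - DT = 202.92 - 75 - 82 + 13 - 14 = 44.92

44.92 dB


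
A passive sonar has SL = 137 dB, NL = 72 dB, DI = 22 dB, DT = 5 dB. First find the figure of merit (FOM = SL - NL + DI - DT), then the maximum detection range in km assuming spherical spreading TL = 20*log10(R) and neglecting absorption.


Step 1: FOM = SL - NL + DI - DT = 137 - 72 + 22 - 5 = 82 dB
Step 2: at max range FOM = TL = 20*log10(R), so R = 10^(82/20) = 12589.25 m = 12.59 km

12.59 km


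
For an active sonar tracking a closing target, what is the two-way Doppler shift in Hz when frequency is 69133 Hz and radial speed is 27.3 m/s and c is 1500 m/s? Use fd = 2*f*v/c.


fd = 2*f*v/c = 2 * 69133 * 27.3 / 1500 = 2516.44

2516.44 Hz


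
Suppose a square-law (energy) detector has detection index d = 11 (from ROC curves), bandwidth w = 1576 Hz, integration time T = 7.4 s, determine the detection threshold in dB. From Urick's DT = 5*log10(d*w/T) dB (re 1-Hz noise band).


16.85 dB


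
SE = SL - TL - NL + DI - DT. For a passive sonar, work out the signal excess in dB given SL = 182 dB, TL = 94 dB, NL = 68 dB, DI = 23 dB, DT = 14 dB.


SE = SL - TL - NL + DI - DT = 182 - 94 - 68 + 23 - 14 = 29

29 dB


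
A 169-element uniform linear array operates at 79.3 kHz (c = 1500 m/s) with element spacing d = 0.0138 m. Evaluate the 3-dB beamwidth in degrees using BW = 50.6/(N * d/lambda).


Step 1: lambda = 1500/79300 = 0.01892 m
Step 2: d/lambda = 0.0138/0.01892 = 0.7294
Step 3: BW = 50.6/(N * d/lambda) = 50.6/(169 * 0.7294) = 0.41

0.41 deg


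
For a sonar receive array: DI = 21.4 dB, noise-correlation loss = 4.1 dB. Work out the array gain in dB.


AG = DI - L_corr = 21.4 - 4.1 = 17.3

17.3 dB


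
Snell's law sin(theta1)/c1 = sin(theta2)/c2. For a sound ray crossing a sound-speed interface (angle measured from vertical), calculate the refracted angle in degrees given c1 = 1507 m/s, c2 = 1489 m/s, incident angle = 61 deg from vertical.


sin(theta2) = (c2/c1)*sin(theta1) = (1489/1507)*sin(61 deg) = 0.86417
theta2 = arcsin(0.86417) = 59.79

59.79 deg


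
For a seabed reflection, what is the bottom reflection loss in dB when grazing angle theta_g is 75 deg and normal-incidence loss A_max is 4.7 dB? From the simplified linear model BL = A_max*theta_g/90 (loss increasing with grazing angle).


BL = A_max * theta_g / 90 = 4.7 * 75 / 90 = 3.92

3.92 dB


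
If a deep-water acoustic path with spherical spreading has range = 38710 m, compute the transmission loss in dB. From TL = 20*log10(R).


91.76 dB


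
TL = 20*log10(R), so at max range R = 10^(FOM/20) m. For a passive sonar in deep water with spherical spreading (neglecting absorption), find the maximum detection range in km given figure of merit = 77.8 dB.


7.76 km


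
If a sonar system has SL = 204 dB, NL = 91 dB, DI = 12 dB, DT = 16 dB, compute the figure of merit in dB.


FOM = SL - NL + DI - DT = 204 - 91 + 12 - 16 = 109

109 dB


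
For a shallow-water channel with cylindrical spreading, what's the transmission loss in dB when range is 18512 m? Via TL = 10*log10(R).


TL = 10*log10(18512) = 42.67

42.67 dB


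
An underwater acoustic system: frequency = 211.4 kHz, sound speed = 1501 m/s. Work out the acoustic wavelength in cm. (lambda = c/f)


lambda = c/f = 1501 / 211400 = 0.0071 m = 0.71 cm

0.71 cm


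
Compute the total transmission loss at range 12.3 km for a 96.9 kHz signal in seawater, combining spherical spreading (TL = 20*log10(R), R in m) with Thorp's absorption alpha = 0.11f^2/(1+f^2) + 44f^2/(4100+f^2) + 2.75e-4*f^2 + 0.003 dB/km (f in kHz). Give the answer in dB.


491.66 dB


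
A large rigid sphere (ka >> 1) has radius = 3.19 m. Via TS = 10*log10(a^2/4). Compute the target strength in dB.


TS = 10*log10(3.19^2 / 4) = 10*log10(2.544025) = 4.06

4.06 dB


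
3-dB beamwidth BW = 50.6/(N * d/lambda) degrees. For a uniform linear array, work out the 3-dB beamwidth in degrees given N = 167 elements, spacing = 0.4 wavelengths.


BW = 50.6 / (167 * 0.4) = 50.6 / 66.8 = 0.76

0.76 deg


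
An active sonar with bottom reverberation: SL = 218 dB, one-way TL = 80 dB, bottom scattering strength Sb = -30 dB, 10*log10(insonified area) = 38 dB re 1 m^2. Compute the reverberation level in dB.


RL = SL - 2*TL + Sb + 10*log10(A) = 218 - 2*80 + (-30) + 38 = 66

66 dB


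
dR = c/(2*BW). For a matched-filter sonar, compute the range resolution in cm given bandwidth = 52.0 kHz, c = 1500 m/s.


1.44 cm


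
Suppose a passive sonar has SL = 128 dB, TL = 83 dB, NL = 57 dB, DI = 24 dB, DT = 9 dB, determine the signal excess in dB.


SE = SL - TL - NL + DI - DT = 128 - 83 - 57 + 24 - 9 = 3

3 dB


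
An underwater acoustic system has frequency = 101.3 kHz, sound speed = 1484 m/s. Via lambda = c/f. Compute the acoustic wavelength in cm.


lambda = c/f = 1484 / 101300 = 0.0146 m = 1.46 cm

1.46 cm


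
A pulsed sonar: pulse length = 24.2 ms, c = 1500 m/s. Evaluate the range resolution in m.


dR = c*tau/2 = 1500 * 24.2e-3 / 2 = 18.15

18.15 m


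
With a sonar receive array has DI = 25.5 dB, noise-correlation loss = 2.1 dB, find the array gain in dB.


23.4 dB


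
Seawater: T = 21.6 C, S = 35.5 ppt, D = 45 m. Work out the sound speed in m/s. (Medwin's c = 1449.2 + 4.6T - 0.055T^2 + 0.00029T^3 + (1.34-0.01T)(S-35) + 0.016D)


c = 1449.2 + 4.6*21.6 - 0.055*21.6^2 + 0.00029*21.6^3 + (1.34 - 0.01*21.6)*(35.5 - 35) + 0.016*45 = 1527.1

1527.1 m/s


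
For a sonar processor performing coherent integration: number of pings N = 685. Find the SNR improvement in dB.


Gain = 10*log10(685) = 28.36

28.36 dB


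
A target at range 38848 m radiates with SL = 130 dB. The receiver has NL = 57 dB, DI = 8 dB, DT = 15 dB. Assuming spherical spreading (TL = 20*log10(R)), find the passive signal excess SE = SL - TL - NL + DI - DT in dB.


Step 1: TL = 20*log10(38848) = 91.79 dB
Step 2: SE = 130 - 91.79 - 57 + 8 - 15 = -25.79

-25.79 dB


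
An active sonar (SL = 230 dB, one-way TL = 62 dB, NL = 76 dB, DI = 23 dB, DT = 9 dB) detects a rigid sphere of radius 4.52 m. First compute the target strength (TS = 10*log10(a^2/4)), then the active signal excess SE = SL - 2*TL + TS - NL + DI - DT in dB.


Step 1: TS = 10*log10(4.52^2/4) = 7.08 dB
Step 2: SE = SL - 2*TL + TS - NL + DI - DT = 230 - 2*62 + (7.08) - 76 + 23 - 9 = 51.08

51.08 dB


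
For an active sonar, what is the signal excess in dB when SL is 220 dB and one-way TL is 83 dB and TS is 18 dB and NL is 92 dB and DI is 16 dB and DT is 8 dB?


SE = SL - 2*TL + TS - NL + DI - DT = 220 - 2*83 + (18) - 92 + 16 - 8 = -12

-12 dB


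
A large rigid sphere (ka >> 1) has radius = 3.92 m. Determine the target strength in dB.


TS = 10*log10(3.92^2 / 4) = 10*log10(3.8416) = 5.85

5.85 dB


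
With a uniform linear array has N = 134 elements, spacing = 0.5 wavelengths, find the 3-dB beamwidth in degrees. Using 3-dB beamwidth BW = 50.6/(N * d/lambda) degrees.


BW = 50.6 / (134 * 0.5) = 50.6 / 67.0 = 0.76

0.76 deg


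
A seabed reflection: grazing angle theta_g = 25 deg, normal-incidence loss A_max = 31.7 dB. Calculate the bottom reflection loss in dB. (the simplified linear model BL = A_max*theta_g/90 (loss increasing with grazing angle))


BL = A_max * theta_g / 90 = 31.7 * 25 / 90 = 8.81

8.81 dB


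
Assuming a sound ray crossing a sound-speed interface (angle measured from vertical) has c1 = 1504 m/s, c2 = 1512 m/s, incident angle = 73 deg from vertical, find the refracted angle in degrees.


sin(theta2) = (c2/c1)*sin(theta1) = (1512/1504)*sin(73 deg) = 0.96139
theta2 = arcsin(0.96139) = 74.03

74.03 deg


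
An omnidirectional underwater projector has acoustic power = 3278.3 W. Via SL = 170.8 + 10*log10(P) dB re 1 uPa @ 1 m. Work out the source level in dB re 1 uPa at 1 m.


SL = 170.8 + 10*log10(3278.3) = 170.8 + 35.16 = 205.96

205.96 dB


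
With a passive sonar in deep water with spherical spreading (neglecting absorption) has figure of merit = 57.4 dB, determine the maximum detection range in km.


0.74 km


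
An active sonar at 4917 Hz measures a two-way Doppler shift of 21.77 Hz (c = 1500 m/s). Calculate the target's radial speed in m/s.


3.32 m/s


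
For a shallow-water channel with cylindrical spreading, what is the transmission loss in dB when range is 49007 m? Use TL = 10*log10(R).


TL = 10*log10(49007) = 46.9

46.9 dB


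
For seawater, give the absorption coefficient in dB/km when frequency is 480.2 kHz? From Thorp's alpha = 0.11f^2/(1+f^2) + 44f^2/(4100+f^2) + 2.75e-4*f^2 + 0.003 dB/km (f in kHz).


f^2 = 230592.04
alpha = 0.11*230592.04/(1+230592.04) + 44*230592.04/(4100+230592.04) + 2.75e-4*230592.04 + 0.003 = 106.757

106.757 dB/km


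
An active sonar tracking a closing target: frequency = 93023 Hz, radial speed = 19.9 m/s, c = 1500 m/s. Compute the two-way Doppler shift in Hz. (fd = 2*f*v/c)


2468.21 Hz


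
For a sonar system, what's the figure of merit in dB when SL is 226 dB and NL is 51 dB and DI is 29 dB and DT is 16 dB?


188 dB


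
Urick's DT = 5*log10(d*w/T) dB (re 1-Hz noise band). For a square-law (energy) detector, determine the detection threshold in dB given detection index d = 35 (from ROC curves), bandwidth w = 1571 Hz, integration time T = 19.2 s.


DT = 5*log10(d*w/T) = 5*log10(35 * 1571 / 19.2) = 5*log10(2863.8) = 17.28

17.28 dB


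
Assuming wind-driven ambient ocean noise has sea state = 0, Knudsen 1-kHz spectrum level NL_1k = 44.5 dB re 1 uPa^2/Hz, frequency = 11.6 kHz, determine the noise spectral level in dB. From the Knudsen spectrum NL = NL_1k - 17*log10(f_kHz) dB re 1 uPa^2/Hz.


NL = NL_1k - 17*log10(f_kHz) = 44.5 - 17*log10(11.6) = 44.5 - (18.1) = 26.4

26.4 dB


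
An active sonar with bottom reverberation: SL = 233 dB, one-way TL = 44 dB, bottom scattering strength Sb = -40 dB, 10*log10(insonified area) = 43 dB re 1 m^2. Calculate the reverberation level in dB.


148 dB


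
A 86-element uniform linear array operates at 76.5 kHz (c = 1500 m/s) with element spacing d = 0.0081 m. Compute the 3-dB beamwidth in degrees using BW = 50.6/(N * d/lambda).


1.42 deg


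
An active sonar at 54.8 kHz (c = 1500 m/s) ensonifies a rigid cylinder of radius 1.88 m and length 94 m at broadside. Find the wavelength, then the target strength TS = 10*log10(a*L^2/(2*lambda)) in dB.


Step 1: lambda = c/f = 1500/54800 = 0.02737 m
Step 2: TS = 10*log10(a*L^2/(2*lambda)) = 10*log10(1.88*94^2/(2*0.02737)) = 54.82

54.82 dB


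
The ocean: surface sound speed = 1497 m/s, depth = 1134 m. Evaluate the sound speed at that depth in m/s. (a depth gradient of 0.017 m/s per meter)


c = 1497 + 0.017 * 1134 = 1516.278

1516.278 m/s


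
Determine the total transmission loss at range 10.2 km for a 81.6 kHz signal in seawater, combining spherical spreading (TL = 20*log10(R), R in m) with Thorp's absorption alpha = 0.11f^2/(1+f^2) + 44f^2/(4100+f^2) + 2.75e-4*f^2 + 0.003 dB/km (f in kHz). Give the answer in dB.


377.77 dB


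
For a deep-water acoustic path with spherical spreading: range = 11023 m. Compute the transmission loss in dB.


TL = 20*log10(11023) = 80.85

80.85 dB


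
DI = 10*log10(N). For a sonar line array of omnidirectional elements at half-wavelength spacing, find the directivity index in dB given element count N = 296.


24.71 dB


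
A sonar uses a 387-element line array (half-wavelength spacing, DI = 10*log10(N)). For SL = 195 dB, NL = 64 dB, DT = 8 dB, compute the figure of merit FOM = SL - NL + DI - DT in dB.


148.88 dB


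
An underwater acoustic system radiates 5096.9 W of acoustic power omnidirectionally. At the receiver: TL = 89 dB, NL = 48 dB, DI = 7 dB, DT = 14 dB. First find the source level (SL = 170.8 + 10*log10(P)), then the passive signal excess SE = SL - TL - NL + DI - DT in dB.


Step 1: SL = 170.8 + 10*log10(5096.9) = 207.87 dB
Step 2: SE = SL - TL - NL + DI - DT = 207.87 - 89 - 48 + 7 - 14 = 63.87

63.87 dB


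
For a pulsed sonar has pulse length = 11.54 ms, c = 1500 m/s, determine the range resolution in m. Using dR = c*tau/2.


dR = c*tau/2 = 1500 * 11.54e-3 / 2 = 8.655

8.655 m


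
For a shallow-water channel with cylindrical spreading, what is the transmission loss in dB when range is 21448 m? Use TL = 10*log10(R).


TL = 10*log10(21448) = 43.31

43.31 dB


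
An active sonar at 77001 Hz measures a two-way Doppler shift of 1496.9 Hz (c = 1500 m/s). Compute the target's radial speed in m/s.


From fd = 2*f*v/c, v = c*fd/(2*f) = 1500 * 1496.9 / (2*77001) = 14.58

14.58 m/s


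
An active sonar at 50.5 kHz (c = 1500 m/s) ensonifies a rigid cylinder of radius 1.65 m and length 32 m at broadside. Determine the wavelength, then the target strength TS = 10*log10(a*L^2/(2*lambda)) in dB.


Step 1: lambda = c/f = 1500/50500 = 0.0297 m
Step 2: TS = 10*log10(a*L^2/(2*lambda)) = 10*log10(1.65*32^2/(2*0.0297)) = 44.54

44.54 dB


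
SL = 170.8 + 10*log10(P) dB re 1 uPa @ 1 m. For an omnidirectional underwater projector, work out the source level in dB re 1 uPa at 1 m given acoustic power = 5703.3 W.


SL = 170.8 + 10*log10(5703.3) = 170.8 + 37.56 = 208.36

208.36 dB


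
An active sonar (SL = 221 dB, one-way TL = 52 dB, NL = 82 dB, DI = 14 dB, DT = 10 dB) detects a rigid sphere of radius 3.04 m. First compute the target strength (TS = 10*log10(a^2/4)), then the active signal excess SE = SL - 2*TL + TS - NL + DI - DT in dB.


Step 1: TS = 10*log10(3.04^2/4) = 3.64 dB
Step 2: SE = SL - 2*TL + TS - NL + DI - DT = 221 - 2*52 + (3.64) - 82 + 14 - 10 = 42.64

42.64 dB


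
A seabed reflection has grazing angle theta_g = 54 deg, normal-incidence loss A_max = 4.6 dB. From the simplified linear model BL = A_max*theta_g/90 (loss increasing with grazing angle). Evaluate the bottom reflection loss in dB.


2.76 dB


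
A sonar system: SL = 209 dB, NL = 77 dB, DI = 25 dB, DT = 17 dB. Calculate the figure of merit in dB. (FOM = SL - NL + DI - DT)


FOM = SL - NL + DI - DT = 209 - 77 + 25 - 17 = 140

140 dB


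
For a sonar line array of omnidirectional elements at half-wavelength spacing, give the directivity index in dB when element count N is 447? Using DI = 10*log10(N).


26.5 dB


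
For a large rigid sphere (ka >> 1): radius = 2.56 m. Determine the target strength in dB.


TS = 10*log10(2.56^2 / 4) = 10*log10(1.6384) = 2.14

2.14 dB


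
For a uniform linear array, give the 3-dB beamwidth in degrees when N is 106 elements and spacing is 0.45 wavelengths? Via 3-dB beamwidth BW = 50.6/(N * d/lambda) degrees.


BW = 50.6 / (106 * 0.45) = 50.6 / 47.7 = 1.06

1.06 deg


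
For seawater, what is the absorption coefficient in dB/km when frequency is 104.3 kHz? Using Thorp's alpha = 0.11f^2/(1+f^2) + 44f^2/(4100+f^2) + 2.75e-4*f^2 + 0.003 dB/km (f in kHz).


f^2 = 10878.49
alpha = 0.11*10878.49/(1+10878.49) + 44*10878.49/(4100+10878.49) + 2.75e-4*10878.49 + 0.003 = 35.061

35.061 dB/km


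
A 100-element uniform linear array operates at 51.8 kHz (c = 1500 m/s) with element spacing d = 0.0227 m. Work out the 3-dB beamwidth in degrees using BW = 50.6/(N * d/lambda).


Step 1: lambda = 1500/51800 = 0.02896 m
Step 2: d/lambda = 0.0227/0.02896 = 0.7838
Step 3: BW = 50.6/(N * d/lambda) = 50.6/(100 * 0.7838) = 0.65

0.65 deg


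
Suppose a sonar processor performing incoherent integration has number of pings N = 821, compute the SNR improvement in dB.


14.57 dB


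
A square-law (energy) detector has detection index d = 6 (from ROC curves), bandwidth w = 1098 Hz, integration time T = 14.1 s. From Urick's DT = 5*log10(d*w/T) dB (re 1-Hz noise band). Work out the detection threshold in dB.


DT = 5*log10(d*w/T) = 5*log10(6 * 1098 / 14.1) = 5*log10(467.23) = 13.35

13.35 dB


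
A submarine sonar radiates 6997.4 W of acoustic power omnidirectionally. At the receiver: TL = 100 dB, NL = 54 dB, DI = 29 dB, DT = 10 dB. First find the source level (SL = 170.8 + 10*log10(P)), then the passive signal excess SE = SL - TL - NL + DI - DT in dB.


Step 1: SL = 170.8 + 10*log10(6997.4) = 209.25 dB
Step 2: SE = SL - TL - NL + DI - DT = 209.25 - 100 - 54 + 29 - 10 = 74.25

74.25 dB


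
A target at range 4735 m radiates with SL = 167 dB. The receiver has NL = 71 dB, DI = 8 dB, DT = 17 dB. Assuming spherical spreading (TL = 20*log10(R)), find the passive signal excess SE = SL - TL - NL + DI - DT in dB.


Step 1: TL = 20*log10(4735) = 73.51 dB
Step 2: SE = 167 - 73.51 - 71 + 8 - 17 = 13.49

13.49 dB


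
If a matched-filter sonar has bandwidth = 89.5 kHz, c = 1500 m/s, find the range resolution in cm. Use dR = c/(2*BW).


dR = c/(2*BW) = 1500 / (2 * 89.5e3) = 0.0084 m = 0.84 cm

0.84 cm


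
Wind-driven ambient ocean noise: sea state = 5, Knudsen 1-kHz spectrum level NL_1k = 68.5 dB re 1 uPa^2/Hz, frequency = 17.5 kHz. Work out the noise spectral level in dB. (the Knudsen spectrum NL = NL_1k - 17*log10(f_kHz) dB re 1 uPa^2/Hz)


NL = NL_1k - 17*log10(f_kHz) = 68.5 - 17*log10(17.5) = 68.5 - (21.13) = 47.37

47.37 dB


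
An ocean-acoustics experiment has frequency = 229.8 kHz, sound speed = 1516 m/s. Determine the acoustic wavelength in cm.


lambda = c/f = 1516 / 229800 = 0.0066 m = 0.66 cm

0.66 cm


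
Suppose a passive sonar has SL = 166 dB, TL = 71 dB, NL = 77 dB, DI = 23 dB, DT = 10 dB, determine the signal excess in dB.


SE = SL - TL - NL + DI - DT = 166 - 71 - 77 + 23 - 10 = 31

31 dB


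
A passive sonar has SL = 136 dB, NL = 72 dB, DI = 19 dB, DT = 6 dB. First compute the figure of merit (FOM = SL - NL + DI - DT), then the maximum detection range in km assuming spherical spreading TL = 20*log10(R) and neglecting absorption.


Step 1: FOM = SL - NL + DI - DT = 136 - 72 + 19 - 6 = 77 dB
Step 2: at max range FOM = TL = 20*log10(R), so R = 10^(77/20) = 7079.46 m = 7.08 km

7.08 km


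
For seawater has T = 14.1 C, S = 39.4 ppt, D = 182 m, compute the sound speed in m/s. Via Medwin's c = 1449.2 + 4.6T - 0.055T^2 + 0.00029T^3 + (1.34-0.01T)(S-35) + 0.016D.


c = 1449.2 + 4.6*14.1 - 0.055*14.1^2 + 0.00029*14.1^3 + (1.34 - 0.01*14.1)*(39.4 - 35) + 0.016*182 = 1512.13

1512.13 m/s


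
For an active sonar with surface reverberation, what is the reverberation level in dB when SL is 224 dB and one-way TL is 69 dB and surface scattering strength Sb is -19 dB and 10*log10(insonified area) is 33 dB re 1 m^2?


100 dB


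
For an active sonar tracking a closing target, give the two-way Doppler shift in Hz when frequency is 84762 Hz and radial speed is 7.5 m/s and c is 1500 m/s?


fd = 2*f*v/c = 2 * 84762 * 7.5 / 1500 = 847.62

847.62 Hz


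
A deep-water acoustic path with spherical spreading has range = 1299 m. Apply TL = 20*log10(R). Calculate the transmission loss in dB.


62.27 dB


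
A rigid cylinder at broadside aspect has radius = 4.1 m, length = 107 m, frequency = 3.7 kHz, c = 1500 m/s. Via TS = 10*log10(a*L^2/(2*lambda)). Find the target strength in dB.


47.63 dB


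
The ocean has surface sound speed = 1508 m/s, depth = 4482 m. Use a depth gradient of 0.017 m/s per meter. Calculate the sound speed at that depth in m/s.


1584.194 m/s


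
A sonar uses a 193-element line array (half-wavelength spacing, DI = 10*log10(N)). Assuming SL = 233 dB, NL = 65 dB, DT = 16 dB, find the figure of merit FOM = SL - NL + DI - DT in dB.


Step 1: DI = 10*log10(193) = 22.86 dB
Step 2: FOM = SL - NL + DI - DT = 233 - 65 + 22.86 - 16 = 174.86

174.86 dB


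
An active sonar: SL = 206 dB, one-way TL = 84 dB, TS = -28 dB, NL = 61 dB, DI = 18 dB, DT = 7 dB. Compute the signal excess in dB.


SE = SL - 2*TL + TS - NL + DI - DT = 206 - 2*84 + (-28) - 61 + 18 - 7 = -40

-40 dB


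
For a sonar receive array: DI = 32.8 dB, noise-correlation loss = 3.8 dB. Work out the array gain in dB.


29.0 dB


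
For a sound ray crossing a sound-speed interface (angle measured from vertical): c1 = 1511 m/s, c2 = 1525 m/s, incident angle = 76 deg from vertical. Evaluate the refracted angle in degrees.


sin(theta2) = (c2/c1)*sin(theta1) = (1525/1511)*sin(76 deg) = 0.97929
theta2 = arcsin(0.97929) = 78.32

78.32 deg


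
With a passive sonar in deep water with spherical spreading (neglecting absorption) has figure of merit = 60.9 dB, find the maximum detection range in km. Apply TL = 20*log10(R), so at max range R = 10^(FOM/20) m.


At max range FOM = TL, so 20*log10(R) = 60.9
R = 10^(60.9/20) = 1109.17 m = 1.11 km

1.11 km


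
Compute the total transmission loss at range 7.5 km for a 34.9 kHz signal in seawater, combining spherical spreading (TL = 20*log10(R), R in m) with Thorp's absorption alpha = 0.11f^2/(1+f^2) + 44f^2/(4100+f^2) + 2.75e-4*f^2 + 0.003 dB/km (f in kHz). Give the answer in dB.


Step 1 (Thorp): alpha = 0.11*1218.01/(1+1218.01) + 44*1218.01/(4100+1218.01) + 2.75e-4*1218.01 + 0.003 = 10.5254 dB/km
Step 2: TL_spread = 20*log10(7500) = 77.5 dB
Step 3: TL_abs = alpha*R = 10.5254 * 7.5 = 78.94 dB
Step 4: TL_total = 77.5 + 78.94 = 156.44

156.44 dB


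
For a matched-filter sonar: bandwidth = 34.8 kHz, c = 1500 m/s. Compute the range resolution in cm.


dR = c/(2*BW) = 1500 / (2 * 34.8e3) = 0.0216 m = 2.16 cm

2.16 cm


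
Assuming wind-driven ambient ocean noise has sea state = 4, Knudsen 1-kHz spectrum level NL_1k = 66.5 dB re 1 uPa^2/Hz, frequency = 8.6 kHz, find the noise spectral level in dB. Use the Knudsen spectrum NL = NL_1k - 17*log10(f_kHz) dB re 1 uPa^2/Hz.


NL = NL_1k - 17*log10(f_kHz) = 66.5 - 17*log10(8.6) = 66.5 - (15.89) = 50.61

50.61 dB


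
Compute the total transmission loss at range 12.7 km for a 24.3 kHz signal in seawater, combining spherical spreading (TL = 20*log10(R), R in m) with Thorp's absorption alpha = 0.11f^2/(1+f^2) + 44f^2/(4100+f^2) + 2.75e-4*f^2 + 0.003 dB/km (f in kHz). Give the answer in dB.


Step 1 (Thorp): alpha = 0.11*590.49/(1+590.49) + 44*590.49/(4100+590.49) + 2.75e-4*590.49 + 0.003 = 5.8144 dB/km
Step 2: TL_spread = 20*log10(12700) = 82.08 dB
Step 3: TL_abs = alpha*R = 5.8144 * 12.7 = 73.84 dB
Step 4: TL_total = 82.08 + 73.84 = 155.92

155.92 dB


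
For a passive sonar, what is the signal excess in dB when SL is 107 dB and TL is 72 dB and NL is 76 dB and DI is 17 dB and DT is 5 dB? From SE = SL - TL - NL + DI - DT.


SE = SL - TL - NL + DI - DT = 107 - 72 - 76 + 17 - 5 = -29

-29 dB
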